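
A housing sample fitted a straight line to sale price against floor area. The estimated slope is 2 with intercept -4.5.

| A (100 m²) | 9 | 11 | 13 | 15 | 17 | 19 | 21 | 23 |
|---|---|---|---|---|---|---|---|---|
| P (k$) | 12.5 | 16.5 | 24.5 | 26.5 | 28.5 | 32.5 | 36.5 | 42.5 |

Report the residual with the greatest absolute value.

e = 3

A=9: ŷ = -4.5 + 2·9 = 13.5; e = 12.5 − 13.5 = -1
A=11: ŷ = -4.5 + 2·11 = 17.5; e = 16.5 − 17.5 = -1
A=13: ŷ = -4.5 + 2·13 = 21.5; e = 24.5 − 21.5 = 3
A=15: ŷ = -4.5 + 2·15 = 25.5; e = 26.5 − 25.5 = 1
A=17: ŷ = -4.5 + 2·17 = 29.5; e = 28.5 − 29.5 = -1
A=19: ŷ = -4.5 + 2·19 = 33.5; e = 32.5 − 33.5 = -1
A=21: ŷ = -4.5 + 2·21 = 37.5; e = 36.5 − 37.5 = -1
A=23: ŷ = -4.5 + 2·23 = 41.5; e = 42.5 − 41.5 = 1
Largest |e| is 3 at A = 13, residual 3.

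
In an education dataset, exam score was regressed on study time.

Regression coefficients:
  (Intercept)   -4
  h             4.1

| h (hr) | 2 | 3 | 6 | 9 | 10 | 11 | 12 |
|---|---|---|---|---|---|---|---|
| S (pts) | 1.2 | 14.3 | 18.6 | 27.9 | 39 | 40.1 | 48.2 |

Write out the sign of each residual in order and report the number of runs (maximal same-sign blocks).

h=2: ŷ = -4 + 4.1·2 = 4.2; e = 1.2 − 4.2 = -3
h=3: ŷ = -4 + 4.1·3 = 8.3; e = 14.3 − 8.3 = 6
h=6: ŷ = -4 + 4.1·6 = 20.6; e = 18.6 − 20.6 = -2
h=9: ŷ = -4 + 4.1·9 = 32.9; e = 27.9 − 32.9 = -5
h=10: ŷ = -4 + 4.1·10 = 37; e = 39 − 37 = 2
h=11: ŷ = -4 + 4.1·11 = 41.1; e = 40.1 − 41.1 = -1
h=12: ŷ = -4 + 4.1·12 = 45.2; e = 48.2 − 45.2 = 3
Signs: − + − − + − +
Runs: −×1, +×1, −×2, +×1, −×1, +×1 → 6

6 runs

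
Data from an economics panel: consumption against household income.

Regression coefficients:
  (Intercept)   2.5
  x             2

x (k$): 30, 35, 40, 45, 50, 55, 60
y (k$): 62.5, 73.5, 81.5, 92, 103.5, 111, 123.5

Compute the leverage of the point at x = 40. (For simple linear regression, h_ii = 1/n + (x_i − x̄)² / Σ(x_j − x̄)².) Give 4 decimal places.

h = 0.1786

x̄ = (30 + 35 + 40 + 45 + 50 + 55 + 60)/7 = 45
Σ(x − x̄)² = 225 + 100 + 25 + 0 + 25 + 100 + 225 = 700
h = 1/7 + (-5)²/700 = 0.142857 + 0.0357143 = 0.1786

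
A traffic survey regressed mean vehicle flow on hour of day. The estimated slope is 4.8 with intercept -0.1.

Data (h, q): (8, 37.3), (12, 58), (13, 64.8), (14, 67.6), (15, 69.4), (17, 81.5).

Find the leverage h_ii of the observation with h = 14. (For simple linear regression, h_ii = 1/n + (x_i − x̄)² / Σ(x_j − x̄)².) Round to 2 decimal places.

h = 0.18

h̄ = (8 + 12 + 13 + 14 + 15 + 17)/6 = 13.1667
Σ(h − h̄)² = 26.6944 + 1.36111 + 0.0277778 + 0.694444 + 3.36111 + 14.6944 = 46.8333
h = 1/6 + (0.833333)²/46.8333 = 0.166667 + 0.014828 = 0.18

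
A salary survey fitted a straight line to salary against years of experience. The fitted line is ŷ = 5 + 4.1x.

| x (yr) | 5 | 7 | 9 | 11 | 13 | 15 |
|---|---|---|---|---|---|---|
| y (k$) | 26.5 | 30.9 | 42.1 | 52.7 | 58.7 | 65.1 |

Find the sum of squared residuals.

x=5: ŷ = 5 + 4.1·5 = 25.5; r = 26.5 − 25.5 = 1
x=7: ŷ = 5 + 4.1·7 = 33.7; r = 30.9 − 33.7 = -2.8
x=9: ŷ = 5 + 4.1·9 = 41.9; r = 42.1 − 41.9 = 0.2
x=11: ŷ = 5 + 4.1·11 = 50.1; r = 52.7 − 50.1 = 2.6
x=13: ŷ = 5 + 4.1·13 = 58.3; r = 58.7 − 58.3 = 0.4
x=15: ŷ = 5 + 4.1·15 = 66.5; r = 65.1 − 66.5 = -1.4
SSE = 1 + 7.84 + 0.04 + 6.76 + 0.16 + 1.96 = 17.76

SSE = 17.76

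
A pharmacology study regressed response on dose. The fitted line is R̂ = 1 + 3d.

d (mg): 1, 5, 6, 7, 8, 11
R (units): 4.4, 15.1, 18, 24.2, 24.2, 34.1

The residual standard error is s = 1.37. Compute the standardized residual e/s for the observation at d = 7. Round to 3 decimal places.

R̂ = 1 + 3·7 = 22
e = 24.2 − 22 = 2.2
e/s = 2.2 / 1.37 = 1.606

1.606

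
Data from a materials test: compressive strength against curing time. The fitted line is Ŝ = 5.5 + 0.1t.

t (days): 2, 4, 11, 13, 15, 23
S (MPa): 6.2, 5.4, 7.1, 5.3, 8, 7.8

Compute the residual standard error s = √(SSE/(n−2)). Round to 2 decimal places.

s = 1.00

t=2: Ŝ = 5.5 + 0.1·2 = 5.7; r = 6.2 − 5.7 = 0.5
t=4: Ŝ = 5.5 + 0.1·4 = 5.9; r = 5.4 − 5.9 = -0.5
t=11: Ŝ = 5.5 + 0.1·11 = 6.6; r = 7.1 − 6.6 = 0.5
t=13: Ŝ = 5.5 + 0.1·13 = 6.8; r = 5.3 − 6.8 = -1.5
t=15: Ŝ = 5.5 + 0.1·15 = 7; r = 8 − 7 = 1
t=23: Ŝ = 5.5 + 0.1·23 = 7.8; r = 7.8 − 7.8 = 0
SSE = 0.25 + 0.25 + 0.25 + 2.25 + 1 + 0 = 4
s = √(4/4) = √1 ≈ 1.00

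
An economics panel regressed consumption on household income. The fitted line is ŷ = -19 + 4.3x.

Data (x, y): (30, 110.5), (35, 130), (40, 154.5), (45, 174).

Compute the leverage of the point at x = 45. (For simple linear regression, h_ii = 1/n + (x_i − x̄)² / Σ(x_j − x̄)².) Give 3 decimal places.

x̄ = (30 + 35 + 40 + 45)/4 = 37.5
Σ(x − x̄)² = 56.25 + 6.25 + 6.25 + 56.25 = 125
h = 1/4 + (7.5)²/125 = 0.25 + 0.45 = 0.700

h = 0.700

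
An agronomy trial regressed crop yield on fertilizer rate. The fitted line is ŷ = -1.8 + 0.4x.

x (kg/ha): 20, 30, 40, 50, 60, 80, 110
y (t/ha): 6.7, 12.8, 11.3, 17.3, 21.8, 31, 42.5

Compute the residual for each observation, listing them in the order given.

x=20: ŷ = -1.8 + 0.4·20 = 6.2; e = 6.7 − 6.2 = 0.5
x=30: ŷ = -1.8 + 0.4·30 = 10.2; e = 12.8 − 10.2 = 2.6
x=40: ŷ = -1.8 + 0.4·40 = 14.2; e = 11.3 − 14.2 = -2.9
x=50: ŷ = -1.8 + 0.4·50 = 18.2; e = 17.3 − 18.2 = -0.9
x=60: ŷ = -1.8 + 0.4·60 = 22.2; e = 21.8 − 22.2 = -0.4
x=80: ŷ = -1.8 + 0.4·80 = 30.2; e = 31 − 30.2 = 0.8
x=110: ŷ = -1.8 + 0.4·110 = 42.2; e = 42.5 − 42.2 = 0.3

0.5, 2.6, -2.9, -0.9, -0.4, 0.8, 0.3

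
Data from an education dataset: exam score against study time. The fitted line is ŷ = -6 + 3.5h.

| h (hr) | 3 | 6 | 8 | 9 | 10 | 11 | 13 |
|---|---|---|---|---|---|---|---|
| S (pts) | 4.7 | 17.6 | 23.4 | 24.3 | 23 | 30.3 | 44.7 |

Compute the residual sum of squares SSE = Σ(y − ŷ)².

h=3: ŷ = -6 + 3.5·3 = 4.5; e = 4.7 − 4.5 = 0.2
h=6: ŷ = -6 + 3.5·6 = 15; e = 17.6 − 15 = 2.6
h=8: ŷ = -6 + 3.5·8 = 22; e = 23.4 − 22 = 1.4
h=9: ŷ = -6 + 3.5·9 = 25.5; e = 24.3 − 25.5 = -1.2
h=10: ŷ = -6 + 3.5·10 = 29; e = 23 − 29 = -6
h=11: ŷ = -6 + 3.5·11 = 32.5; e = 30.3 − 32.5 = -2.2
h=13: ŷ = -6 + 3.5·13 = 39.5; e = 44.7 − 39.5 = 5.2
SSE = 0.04 + 6.76 + 1.96 + 1.44 + 36 + 4.84 + 27.04 = 78.08

SSE = 78.08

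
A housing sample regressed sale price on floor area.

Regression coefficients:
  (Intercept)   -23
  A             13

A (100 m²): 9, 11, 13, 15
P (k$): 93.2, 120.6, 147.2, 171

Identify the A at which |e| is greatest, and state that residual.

A = 13, e = 1.2

A=9: P̂ = -23 + 13·9 = 94; e = 93.2 − 94 = -0.8
A=11: P̂ = -23 + 13·11 = 120; e = 120.6 − 120 = 0.6
A=13: P̂ = -23 + 13·13 = 146; e = 147.2 − 146 = 1.2
A=15: P̂ = -23 + 13·15 = 172; e = 171 − 172 = -1
Largest |e| is 1.2 at A = 13, residual 1.2.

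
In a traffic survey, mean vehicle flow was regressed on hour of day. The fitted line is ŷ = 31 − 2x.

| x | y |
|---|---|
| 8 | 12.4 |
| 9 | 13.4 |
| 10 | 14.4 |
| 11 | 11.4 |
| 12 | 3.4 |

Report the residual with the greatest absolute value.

e = -3.6

x=8: ŷ = 31 − 2·8 = 15; e = 12.4 − 15 = -2.6
x=9: ŷ = 31 − 2·9 = 13; e = 13.4 − 13 = 0.4
x=10: ŷ = 31 − 2·10 = 11; e = 14.4 − 11 = 3.4
x=11: ŷ = 31 − 2·11 = 9; e = 11.4 − 9 = 2.4
x=12: ŷ = 31 − 2·12 = 7; e = 3.4 − 7 = -3.6
Largest |e| is 3.6 at x = 12, residual -3.6.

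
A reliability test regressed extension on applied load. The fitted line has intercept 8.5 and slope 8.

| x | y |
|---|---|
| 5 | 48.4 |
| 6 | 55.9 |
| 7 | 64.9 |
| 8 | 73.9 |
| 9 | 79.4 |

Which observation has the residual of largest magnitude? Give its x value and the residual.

x = 8, r = 1.4

x=5: ŷ = 8.5 + 8·5 = 48.5; r = 48.4 − 48.5 = -0.1
x=6: ŷ = 8.5 + 8·6 = 56.5; r = 55.9 − 56.5 = -0.6
x=7: ŷ = 8.5 + 8·7 = 64.5; r = 64.9 − 64.5 = 0.4
x=8: ŷ = 8.5 + 8·8 = 72.5; r = 73.9 − 72.5 = 1.4
x=9: ŷ = 8.5 + 8·9 = 80.5; r = 79.4 − 80.5 = -1.1
Largest |r| is 1.4 at x = 8, residual 1.4.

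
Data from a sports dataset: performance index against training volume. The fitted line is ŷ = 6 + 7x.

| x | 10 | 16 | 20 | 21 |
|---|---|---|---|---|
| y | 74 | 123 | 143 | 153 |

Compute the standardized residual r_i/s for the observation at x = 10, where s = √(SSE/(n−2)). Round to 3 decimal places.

-0.459

x=10: ŷ = 6 + 7·10 = 76; r = 74 − 76 = -2
x=16: ŷ = 6 + 7·16 = 118; r = 123 − 118 = 5
x=20: ŷ = 6 + 7·20 = 146; r = 143 − 146 = -3
x=21: ŷ = 6 + 7·21 = 153; r = 153 − 153 = 0
SSE = 4 + 25 + 9 + 0 = 38
s = √(38/2) = 4.3589
r/s = -2 / 4.3589 = -0.459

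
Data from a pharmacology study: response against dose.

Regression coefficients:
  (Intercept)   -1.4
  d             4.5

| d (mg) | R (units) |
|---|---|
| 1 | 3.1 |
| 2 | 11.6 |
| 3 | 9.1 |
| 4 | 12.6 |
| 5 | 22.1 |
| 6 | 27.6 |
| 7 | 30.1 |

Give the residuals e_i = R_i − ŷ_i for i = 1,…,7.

d=1: ŷ = -1.4 + 4.5·1 = 3.1; e = 3.1 − 3.1 = 0
d=2: ŷ = -1.4 + 4.5·2 = 7.6; e = 11.6 − 7.6 = 4
d=3: ŷ = -1.4 + 4.5·3 = 12.1; e = 9.1 − 12.1 = -3
d=4: ŷ = -1.4 + 4.5·4 = 16.6; e = 12.6 − 16.6 = -4
d=5: ŷ = -1.4 + 4.5·5 = 21.1; e = 22.1 − 21.1 = 1
d=6: ŷ = -1.4 + 4.5·6 = 25.6; e = 27.6 − 25.6 = 2
d=7: ŷ = -1.4 + 4.5·7 = 30.1; e = 30.1 − 30.1 = 0

0, 4, -3, -4, 1, 2, 0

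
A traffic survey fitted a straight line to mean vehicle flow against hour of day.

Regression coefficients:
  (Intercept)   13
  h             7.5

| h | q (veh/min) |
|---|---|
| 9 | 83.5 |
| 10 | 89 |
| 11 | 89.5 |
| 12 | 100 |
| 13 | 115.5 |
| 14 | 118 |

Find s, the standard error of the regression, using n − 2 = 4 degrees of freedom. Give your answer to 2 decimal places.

h=9: q̂ = 13 + 7.5·9 = 80.5; e = 83.5 − 80.5 = 3
h=10: q̂ = 13 + 7.5·10 = 88; e = 89 − 88 = 1
h=11: q̂ = 13 + 7.5·11 = 95.5; e = 89.5 − 95.5 = -6
h=12: q̂ = 13 + 7.5·12 = 103; e = 100 − 103 = -3
h=13: q̂ = 13 + 7.5·13 = 110.5; e = 115.5 − 110.5 = 5
h=14: q̂ = 13 + 7.5·14 = 118; e = 118 − 118 = 0
SSE = 9 + 1 + 36 + 9 + 25 + 0 = 80
s = √(80/4) = √20 ≈ 4.47

s = 4.47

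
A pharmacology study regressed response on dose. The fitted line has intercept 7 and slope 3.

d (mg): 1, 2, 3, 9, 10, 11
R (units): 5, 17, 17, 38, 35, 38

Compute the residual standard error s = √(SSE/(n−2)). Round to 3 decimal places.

d=1: ŷ = 7 + 3·1 = 10; e = 5 − 10 = -5
d=2: ŷ = 7 + 3·2 = 13; e = 17 − 13 = 4
d=3: ŷ = 7 + 3·3 = 16; e = 17 − 16 = 1
d=9: ŷ = 7 + 3·9 = 34; e = 38 − 34 = 4
d=10: ŷ = 7 + 3·10 = 37; e = 35 − 37 = -2
d=11: ŷ = 7 + 3·11 = 40; e = 38 − 40 = -2
SSE = 25 + 16 + 1 + 16 + 4 + 4 = 66
s = √(66/4) = √16.5 ≈ 4.062

s = 4.062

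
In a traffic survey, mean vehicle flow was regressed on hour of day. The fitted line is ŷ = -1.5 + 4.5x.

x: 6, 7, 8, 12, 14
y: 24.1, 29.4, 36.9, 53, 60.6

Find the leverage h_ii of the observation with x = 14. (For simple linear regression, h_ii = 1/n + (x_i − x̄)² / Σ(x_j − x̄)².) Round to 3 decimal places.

h = 0.648

x̄ = (6 + 7 + 8 + 12 + 14)/5 = 9.4
Σ(x − x̄)² = 11.56 + 5.76 + 1.96 + 6.76 + 21.16 = 47.2
h = 1/5 + (4.6)²/47.2 = 0.2 + 0.448305 = 0.648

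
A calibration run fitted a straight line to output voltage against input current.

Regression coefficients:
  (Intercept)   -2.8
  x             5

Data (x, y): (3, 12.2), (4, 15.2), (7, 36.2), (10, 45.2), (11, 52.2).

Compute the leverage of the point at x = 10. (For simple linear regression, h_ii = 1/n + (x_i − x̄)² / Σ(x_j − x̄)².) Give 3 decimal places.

x̄ = (3 + 4 + 7 + 10 + 11)/5 = 7
Σ(x − x̄)² = 16 + 9 + 0 + 9 + 16 = 50
h = 1/5 + (3)²/50 = 0.2 + 0.18 = 0.380

h = 0.380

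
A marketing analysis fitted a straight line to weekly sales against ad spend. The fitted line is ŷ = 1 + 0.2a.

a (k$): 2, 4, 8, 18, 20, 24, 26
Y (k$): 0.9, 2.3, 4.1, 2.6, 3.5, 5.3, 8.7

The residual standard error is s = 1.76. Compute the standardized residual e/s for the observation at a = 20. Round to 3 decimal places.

-0.852

ŷ = 1 + 0.2·20 = 5
e = 3.5 − 5 = -1.5
e/s = -1.5 / 1.76 = -0.852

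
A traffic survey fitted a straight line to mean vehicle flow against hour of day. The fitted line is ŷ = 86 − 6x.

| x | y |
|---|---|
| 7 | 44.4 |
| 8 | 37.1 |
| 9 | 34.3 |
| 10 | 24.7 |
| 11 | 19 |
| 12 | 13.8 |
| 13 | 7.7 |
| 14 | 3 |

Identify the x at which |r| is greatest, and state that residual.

x = 9, r = 2.3

x=7: ŷ = 86 − 6·7 = 44; r = 44.4 − 44 = 0.4
x=8: ŷ = 86 − 6·8 = 38; r = 37.1 − 38 = -0.9
x=9: ŷ = 86 − 6·9 = 32; r = 34.3 − 32 = 2.3
x=10: ŷ = 86 − 6·10 = 26; r = 24.7 − 26 = -1.3
x=11: ŷ = 86 − 6·11 = 20; r = 19 − 20 = -1
x=12: ŷ = 86 − 6·12 = 14; r = 13.8 − 14 = -0.2
x=13: ŷ = 86 − 6·13 = 8; r = 7.7 − 8 = -0.3
x=14: ŷ = 86 − 6·14 = 2; r = 3 − 2 = 1
Largest |r| is 2.3 at x = 9, residual 2.3.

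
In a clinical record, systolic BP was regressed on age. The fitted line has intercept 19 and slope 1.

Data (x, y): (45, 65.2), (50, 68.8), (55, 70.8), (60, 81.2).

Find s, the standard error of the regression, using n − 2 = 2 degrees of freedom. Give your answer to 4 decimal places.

s = 2.8775

x=45: ŷ = 19 + 45 = 64; e = 65.2 − 64 = 1.2
x=50: ŷ = 19 + 50 = 69; e = 68.8 − 69 = -0.2
x=55: ŷ = 19 + 55 = 74; e = 70.8 − 74 = -3.2
x=60: ŷ = 19 + 60 = 79; e = 81.2 − 79 = 2.2
SSE = 1.44 + 0.04 + 10.24 + 4.84 = 16.56
s = √(16.56/2) = √8.28 ≈ 2.8775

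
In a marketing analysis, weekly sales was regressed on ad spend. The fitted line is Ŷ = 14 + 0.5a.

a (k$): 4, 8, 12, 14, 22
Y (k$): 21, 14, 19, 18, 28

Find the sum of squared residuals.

SSE = 60

a=4: Ŷ = 14 + 0.5·4 = 16; e = 21 − 16 = 5
a=8: Ŷ = 14 + 0.5·8 = 18; e = 14 − 18 = -4
a=12: Ŷ = 14 + 0.5·12 = 20; e = 19 − 20 = -1
a=14: Ŷ = 14 + 0.5·14 = 21; e = 18 − 21 = -3
a=22: Ŷ = 14 + 0.5·22 = 25; e = 28 − 25 = 3
SSE = 25 + 16 + 1 + 9 + 9 = 60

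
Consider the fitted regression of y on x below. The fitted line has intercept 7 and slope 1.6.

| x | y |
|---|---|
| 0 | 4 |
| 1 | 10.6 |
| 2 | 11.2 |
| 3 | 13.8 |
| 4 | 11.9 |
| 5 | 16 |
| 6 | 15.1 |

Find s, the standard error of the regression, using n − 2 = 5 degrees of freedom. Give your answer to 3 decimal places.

x=0: ŷ = 7 + 1.6·0 = 7; r = 4 − 7 = -3
x=1: ŷ = 7 + 1.6·1 = 8.6; r = 10.6 − 8.6 = 2
x=2: ŷ = 7 + 1.6·2 = 10.2; r = 11.2 − 10.2 = 1
x=3: ŷ = 7 + 1.6·3 = 11.8; r = 13.8 − 11.8 = 2
x=4: ŷ = 7 + 1.6·4 = 13.4; r = 11.9 − 13.4 = -1.5
x=5: ŷ = 7 + 1.6·5 = 15; r = 16 − 15 = 1
x=6: ŷ = 7 + 1.6·6 = 16.6; r = 15.1 − 16.6 = -1.5
SSE = 9 + 4 + 1 + 4 + 2.25 + 1 + 2.25 = 23.5
s = √(23.5/5) = √4.7 ≈ 2.168

s = 2.168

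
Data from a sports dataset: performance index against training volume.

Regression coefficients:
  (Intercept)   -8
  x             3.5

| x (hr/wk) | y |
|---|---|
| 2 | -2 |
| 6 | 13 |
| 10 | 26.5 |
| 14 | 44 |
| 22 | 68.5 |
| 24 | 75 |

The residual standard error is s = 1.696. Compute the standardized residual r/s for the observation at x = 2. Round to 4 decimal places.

ŷ = -8 + 3.5·2 = -1
r = -2 − (-1) = -1
r/s = -1 / 1.696 = -0.5896

-0.5896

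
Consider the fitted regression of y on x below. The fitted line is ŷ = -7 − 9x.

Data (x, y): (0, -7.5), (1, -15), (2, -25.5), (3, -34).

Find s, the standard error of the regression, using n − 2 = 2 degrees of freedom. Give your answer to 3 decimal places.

s = 0.866

x=0: ŷ = -7 − 9·0 = -7; r = -7.5 − (-7) = -0.5
x=1: ŷ = -7 − 9·1 = -16; r = -15 − (-16) = 1
x=2: ŷ = -7 − 9·2 = -25; r = -25.5 − (-25) = -0.5
x=3: ŷ = -7 − 9·3 = -34; r = -34 − (-34) = 0
SSE = 0.25 + 1 + 0.25 + 0 = 1.5
s = √(1.5/2) = √0.75 ≈ 0.866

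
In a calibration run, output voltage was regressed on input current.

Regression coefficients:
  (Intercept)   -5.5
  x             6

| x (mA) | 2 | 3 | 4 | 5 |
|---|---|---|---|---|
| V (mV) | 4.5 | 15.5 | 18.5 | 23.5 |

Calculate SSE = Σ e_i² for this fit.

x=2: V̂ = -5.5 + 6·2 = 6.5; e = 4.5 − 6.5 = -2
x=3: V̂ = -5.5 + 6·3 = 12.5; e = 15.5 − 12.5 = 3
x=4: V̂ = -5.5 + 6·4 = 18.5; e = 18.5 − 18.5 = 0
x=5: V̂ = -5.5 + 6·5 = 24.5; e = 23.5 − 24.5 = -1
SSE = 4 + 9 + 0 + 1 = 14

SSE = 14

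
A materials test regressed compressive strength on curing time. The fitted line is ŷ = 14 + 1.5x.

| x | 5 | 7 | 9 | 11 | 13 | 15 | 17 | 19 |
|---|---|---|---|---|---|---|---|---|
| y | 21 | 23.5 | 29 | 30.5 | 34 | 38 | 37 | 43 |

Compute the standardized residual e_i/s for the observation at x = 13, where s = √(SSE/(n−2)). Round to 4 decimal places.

0.3464

x=5: ŷ = 14 + 1.5·5 = 21.5; e = 21 − 21.5 = -0.5
x=7: ŷ = 14 + 1.5·7 = 24.5; e = 23.5 − 24.5 = -1
x=9: ŷ = 14 + 1.5·9 = 27.5; e = 29 − 27.5 = 1.5
x=11: ŷ = 14 + 1.5·11 = 30.5; e = 30.5 − 30.5 = 0
x=13: ŷ = 14 + 1.5·13 = 33.5; e = 34 − 33.5 = 0.5
x=15: ŷ = 14 + 1.5·15 = 36.5; e = 38 − 36.5 = 1.5
x=17: ŷ = 14 + 1.5·17 = 39.5; e = 37 − 39.5 = -2.5
x=19: ŷ = 14 + 1.5·19 = 42.5; e = 43 − 42.5 = 0.5
SSE = 0.25 + 1 + 2.25 + 0 + 0.25 + 2.25 + 6.25 + 0.25 = 12.5
s = √(12.5/6) = 1.44338
e/s = 0.5 / 1.44338 = 0.3464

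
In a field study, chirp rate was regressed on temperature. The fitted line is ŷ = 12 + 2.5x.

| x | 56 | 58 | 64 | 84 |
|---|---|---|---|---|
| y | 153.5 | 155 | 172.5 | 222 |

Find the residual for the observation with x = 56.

r = 1.5

ŷ = 12 + 2.5·56 = 152
r = 153.5 − 152 = 1.5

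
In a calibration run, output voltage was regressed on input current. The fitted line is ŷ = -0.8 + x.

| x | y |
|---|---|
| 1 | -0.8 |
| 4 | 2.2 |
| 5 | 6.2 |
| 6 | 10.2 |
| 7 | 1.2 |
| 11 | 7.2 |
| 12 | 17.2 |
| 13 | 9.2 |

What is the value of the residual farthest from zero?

r = 6

x=1: ŷ = -0.8 + 1 = 0.2; r = -0.8 − 0.2 = -1
x=4: ŷ = -0.8 + 4 = 3.2; r = 2.2 − 3.2 = -1
x=5: ŷ = -0.8 + 5 = 4.2; r = 6.2 − 4.2 = 2
x=6: ŷ = -0.8 + 6 = 5.2; r = 10.2 − 5.2 = 5
x=7: ŷ = -0.8 + 7 = 6.2; r = 1.2 − 6.2 = -5
x=11: ŷ = -0.8 + 11 = 10.2; r = 7.2 − 10.2 = -3
x=12: ŷ = -0.8 + 12 = 11.2; r = 17.2 − 11.2 = 6
x=13: ŷ = -0.8 + 13 = 12.2; r = 9.2 − 12.2 = -3
Largest |r| is 6 at x = 12, residual 6.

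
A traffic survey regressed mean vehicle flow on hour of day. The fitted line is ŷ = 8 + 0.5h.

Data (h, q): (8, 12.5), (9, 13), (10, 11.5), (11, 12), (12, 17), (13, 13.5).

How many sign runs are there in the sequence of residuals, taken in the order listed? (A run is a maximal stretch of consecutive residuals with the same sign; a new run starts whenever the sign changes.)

4 runs

h=8: ŷ = 8 + 0.5·8 = 12; r = 12.5 − 12 = 0.5
h=9: ŷ = 8 + 0.5·9 = 12.5; r = 13 − 12.5 = 0.5
h=10: ŷ = 8 + 0.5·10 = 13; r = 11.5 − 13 = -1.5
h=11: ŷ = 8 + 0.5·11 = 13.5; r = 12 − 13.5 = -1.5
h=12: ŷ = 8 + 0.5·12 = 14; r = 17 − 14 = 3
h=13: ŷ = 8 + 0.5·13 = 14.5; r = 13.5 − 14.5 = -1
Signs: + + − − + −
Runs: +×2, −×2, +×1, −×1 → 4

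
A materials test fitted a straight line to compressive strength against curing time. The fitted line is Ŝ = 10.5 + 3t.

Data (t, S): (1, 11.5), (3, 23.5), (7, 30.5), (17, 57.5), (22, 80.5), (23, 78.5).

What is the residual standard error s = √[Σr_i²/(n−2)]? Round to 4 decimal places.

t=1: Ŝ = 10.5 + 3·1 = 13.5; r = 11.5 − 13.5 = -2
t=3: Ŝ = 10.5 + 3·3 = 19.5; r = 23.5 − 19.5 = 4
t=7: Ŝ = 10.5 + 3·7 = 31.5; r = 30.5 − 31.5 = -1
t=17: Ŝ = 10.5 + 3·17 = 61.5; r = 57.5 − 61.5 = -4
t=22: Ŝ = 10.5 + 3·22 = 76.5; r = 80.5 − 76.5 = 4
t=23: Ŝ = 10.5 + 3·23 = 79.5; r = 78.5 − 79.5 = -1
SSE = 4 + 16 + 1 + 16 + 16 + 1 = 54
s = √(54/4) = √13.5 ≈ 3.6742

s = 3.6742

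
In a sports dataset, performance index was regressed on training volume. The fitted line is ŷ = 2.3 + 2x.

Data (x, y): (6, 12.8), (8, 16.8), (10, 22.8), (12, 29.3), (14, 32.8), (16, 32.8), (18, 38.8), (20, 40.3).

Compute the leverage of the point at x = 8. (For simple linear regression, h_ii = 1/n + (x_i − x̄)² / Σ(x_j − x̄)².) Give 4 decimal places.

h = 0.2738

x̄ = (6 + 8 + 10 + 12 + 14 + 16 + 18 + 20)/8 = 13
Σ(x − x̄)² = 49 + 25 + 9 + 1 + 1 + 9 + 25 + 49 = 168
h = 1/8 + (-5)²/168 = 0.125 + 0.14881 = 0.2738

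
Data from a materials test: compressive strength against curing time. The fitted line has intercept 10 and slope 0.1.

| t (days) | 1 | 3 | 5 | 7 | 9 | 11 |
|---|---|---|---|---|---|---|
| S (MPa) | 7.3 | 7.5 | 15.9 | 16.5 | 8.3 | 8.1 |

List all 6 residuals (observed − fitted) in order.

t=1: ŷ = 10 + 0.1·1 = 10.1; r = 7.3 − 10.1 = -2.8
t=3: ŷ = 10 + 0.1·3 = 10.3; r = 7.5 − 10.3 = -2.8
t=5: ŷ = 10 + 0.1·5 = 10.5; r = 15.9 − 10.5 = 5.4
t=7: ŷ = 10 + 0.1·7 = 10.7; r = 16.5 − 10.7 = 5.8
t=9: ŷ = 10 + 0.1·9 = 10.9; r = 8.3 − 10.9 = -2.6
t=11: ŷ = 10 + 0.1·11 = 11.1; r = 8.1 − 11.1 = -3

-2.8, -2.8, 5.4, 5.8, -2.6, -3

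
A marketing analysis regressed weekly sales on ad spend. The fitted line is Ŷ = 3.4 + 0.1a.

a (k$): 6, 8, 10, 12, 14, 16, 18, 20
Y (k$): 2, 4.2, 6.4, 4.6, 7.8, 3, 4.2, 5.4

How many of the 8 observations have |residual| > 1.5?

4

a=6: Ŷ = 3.4 + 0.1·6 = 4; e = 2 − 4 = -2
a=8: Ŷ = 3.4 + 0.1·8 = 4.2; e = 4.2 − 4.2 = 0
a=10: Ŷ = 3.4 + 0.1·10 = 4.4; e = 6.4 − 4.4 = 2
a=12: Ŷ = 3.4 + 0.1·12 = 4.6; e = 4.6 − 4.6 = 0
a=14: Ŷ = 3.4 + 0.1·14 = 4.8; e = 7.8 − 4.8 = 3
a=16: Ŷ = 3.4 + 0.1·16 = 5; e = 3 − 5 = -2
a=18: Ŷ = 3.4 + 0.1·18 = 5.2; e = 4.2 − 5.2 = -1
a=20: Ŷ = 3.4 + 0.1·20 = 5.4; e = 5.4 − 5.4 = 0
|e| > 1.5: a=6 (|e|=2), a=10 (|e|=2), a=14 (|e|=3), a=16 (|e|=2) → 4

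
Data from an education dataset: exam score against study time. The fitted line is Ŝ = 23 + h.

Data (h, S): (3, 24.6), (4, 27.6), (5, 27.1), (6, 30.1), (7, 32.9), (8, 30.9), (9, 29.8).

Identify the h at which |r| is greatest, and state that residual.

h=3: Ŝ = 23 + 3 = 26; r = 24.6 − 26 = -1.4
h=4: Ŝ = 23 + 4 = 27; r = 27.6 − 27 = 0.6
h=5: Ŝ = 23 + 5 = 28; r = 27.1 − 28 = -0.9
h=6: Ŝ = 23 + 6 = 29; r = 30.1 − 29 = 1.1
h=7: Ŝ = 23 + 7 = 30; r = 32.9 − 30 = 2.9
h=8: Ŝ = 23 + 8 = 31; r = 30.9 − 31 = -0.1
h=9: Ŝ = 23 + 9 = 32; r = 29.8 − 32 = -2.2
Largest |r| is 2.9 at h = 7, residual 2.9.

h = 7, r = 2.9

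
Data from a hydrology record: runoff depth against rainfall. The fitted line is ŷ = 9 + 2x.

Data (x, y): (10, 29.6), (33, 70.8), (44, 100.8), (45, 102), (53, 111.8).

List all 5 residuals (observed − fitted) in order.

x=10: ŷ = 9 + 2·10 = 29; r = 29.6 − 29 = 0.6
x=33: ŷ = 9 + 2·33 = 75; r = 70.8 − 75 = -4.2
x=44: ŷ = 9 + 2·44 = 97; r = 100.8 − 97 = 3.8
x=45: ŷ = 9 + 2·45 = 99; r = 102 − 99 = 3
x=53: ŷ = 9 + 2·53 = 115; r = 111.8 − 115 = -3.2

0.6, -4.2, 3.8, 3, -3.2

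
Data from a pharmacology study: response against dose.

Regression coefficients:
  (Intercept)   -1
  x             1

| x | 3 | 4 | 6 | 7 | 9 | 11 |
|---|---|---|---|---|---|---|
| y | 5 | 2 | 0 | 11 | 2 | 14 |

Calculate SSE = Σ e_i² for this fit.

x=3: ŷ = -1 + 3 = 2; e = 5 − 2 = 3
x=4: ŷ = -1 + 4 = 3; e = 2 − 3 = -1
x=6: ŷ = -1 + 6 = 5; e = 0 − 5 = -5
x=7: ŷ = -1 + 7 = 6; e = 11 − 6 = 5
x=9: ŷ = -1 + 9 = 8; e = 2 − 8 = -6
x=11: ŷ = -1 + 11 = 10; e = 14 − 10 = 4
SSE = 9 + 1 + 25 + 25 + 36 + 16 = 112

SSE = 112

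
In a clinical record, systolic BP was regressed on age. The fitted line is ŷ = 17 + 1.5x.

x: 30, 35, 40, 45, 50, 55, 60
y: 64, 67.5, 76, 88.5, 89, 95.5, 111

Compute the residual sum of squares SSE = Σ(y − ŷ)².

SSE = 66

x=30: ŷ = 17 + 1.5·30 = 62; r = 64 − 62 = 2
x=35: ŷ = 17 + 1.5·35 = 69.5; r = 67.5 − 69.5 = -2
x=40: ŷ = 17 + 1.5·40 = 77; r = 76 − 77 = -1
x=45: ŷ = 17 + 1.5·45 = 84.5; r = 88.5 − 84.5 = 4
x=50: ŷ = 17 + 1.5·50 = 92; r = 89 − 92 = -3
x=55: ŷ = 17 + 1.5·55 = 99.5; r = 95.5 − 99.5 = -4
x=60: ŷ = 17 + 1.5·60 = 107; r = 111 − 107 = 4
SSE = 4 + 4 + 1 + 16 + 9 + 16 + 16 = 66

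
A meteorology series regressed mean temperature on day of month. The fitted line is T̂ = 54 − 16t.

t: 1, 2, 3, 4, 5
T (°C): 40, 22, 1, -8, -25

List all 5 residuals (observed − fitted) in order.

2, 0, -5, 2, 1

t=1: T̂ = 54 − 16·1 = 38; r = 40 − 38 = 2
t=2: T̂ = 54 − 16·2 = 22; r = 22 − 22 = 0
t=3: T̂ = 54 − 16·3 = 6; r = 1 − 6 = -5
t=4: T̂ = 54 − 16·4 = -10; r = -8 − (-10) = 2
t=5: T̂ = 54 − 16·5 = -26; r = -25 − (-26) = 1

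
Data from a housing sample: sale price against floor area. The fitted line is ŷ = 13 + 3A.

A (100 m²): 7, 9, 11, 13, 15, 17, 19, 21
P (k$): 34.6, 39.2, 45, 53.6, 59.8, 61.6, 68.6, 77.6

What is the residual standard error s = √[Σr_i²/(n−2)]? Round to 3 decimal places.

s = 1.736

A=7: ŷ = 13 + 3·7 = 34; r = 34.6 − 34 = 0.6
A=9: ŷ = 13 + 3·9 = 40; r = 39.2 − 40 = -0.8
A=11: ŷ = 13 + 3·11 = 46; r = 45 − 46 = -1
A=13: ŷ = 13 + 3·13 = 52; r = 53.6 − 52 = 1.6
A=15: ŷ = 13 + 3·15 = 58; r = 59.8 − 58 = 1.8
A=17: ŷ = 13 + 3·17 = 64; r = 61.6 − 64 = -2.4
A=19: ŷ = 13 + 3·19 = 70; r = 68.6 − 70 = -1.4
A=21: ŷ = 13 + 3·21 = 76; r = 77.6 − 76 = 1.6
SSE = 0.36 + 0.64 + 1 + 2.56 + 3.24 + 5.76 + 1.96 + 2.56 = 18.08
s = √(18.08/6) = √3.01333 ≈ 1.736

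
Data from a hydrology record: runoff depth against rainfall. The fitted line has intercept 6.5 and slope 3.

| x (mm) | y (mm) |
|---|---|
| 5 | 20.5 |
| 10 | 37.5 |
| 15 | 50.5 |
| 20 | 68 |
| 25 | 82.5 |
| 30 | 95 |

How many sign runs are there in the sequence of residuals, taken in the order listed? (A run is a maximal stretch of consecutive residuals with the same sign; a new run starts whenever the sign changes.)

x=5: ŷ = 6.5 + 3·5 = 21.5; e = 20.5 − 21.5 = -1
x=10: ŷ = 6.5 + 3·10 = 36.5; e = 37.5 − 36.5 = 1
x=15: ŷ = 6.5 + 3·15 = 51.5; e = 50.5 − 51.5 = -1
x=20: ŷ = 6.5 + 3·20 = 66.5; e = 68 − 66.5 = 1.5
x=25: ŷ = 6.5 + 3·25 = 81.5; e = 82.5 − 81.5 = 1
x=30: ŷ = 6.5 + 3·30 = 96.5; e = 95 − 96.5 = -1.5
Signs: − + − + + −
Runs: −×1, +×1, −×1, +×2, −×1 → 5

5 runs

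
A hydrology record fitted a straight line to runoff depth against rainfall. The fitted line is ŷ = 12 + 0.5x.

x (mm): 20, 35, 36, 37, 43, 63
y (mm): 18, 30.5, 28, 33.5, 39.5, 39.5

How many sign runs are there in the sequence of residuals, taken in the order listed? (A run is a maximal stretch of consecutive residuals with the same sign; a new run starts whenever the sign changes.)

x=20: ŷ = 12 + 0.5·20 = 22; r = 18 − 22 = -4
x=35: ŷ = 12 + 0.5·35 = 29.5; r = 30.5 − 29.5 = 1
x=36: ŷ = 12 + 0.5·36 = 30; r = 28 − 30 = -2
x=37: ŷ = 12 + 0.5·37 = 30.5; r = 33.5 − 30.5 = 3
x=43: ŷ = 12 + 0.5·43 = 33.5; r = 39.5 − 33.5 = 6
x=63: ŷ = 12 + 0.5·63 = 43.5; r = 39.5 − 43.5 = -4
Signs: − + − + + −
Runs: −×1, +×1, −×1, +×2, −×1 → 5

5 runs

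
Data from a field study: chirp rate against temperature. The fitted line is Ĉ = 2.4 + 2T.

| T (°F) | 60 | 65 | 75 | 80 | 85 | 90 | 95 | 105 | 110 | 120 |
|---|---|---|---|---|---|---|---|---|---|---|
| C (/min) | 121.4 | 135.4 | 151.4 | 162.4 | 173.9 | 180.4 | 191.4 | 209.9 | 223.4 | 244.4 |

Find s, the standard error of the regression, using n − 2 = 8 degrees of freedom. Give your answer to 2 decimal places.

T=60: Ĉ = 2.4 + 2·60 = 122.4; e = 121.4 − 122.4 = -1
T=65: Ĉ = 2.4 + 2·65 = 132.4; e = 135.4 − 132.4 = 3
T=75: Ĉ = 2.4 + 2·75 = 152.4; e = 151.4 − 152.4 = -1
T=80: Ĉ = 2.4 + 2·80 = 162.4; e = 162.4 − 162.4 = 0
T=85: Ĉ = 2.4 + 2·85 = 172.4; e = 173.9 − 172.4 = 1.5
T=90: Ĉ = 2.4 + 2·90 = 182.4; e = 180.4 − 182.4 = -2
T=95: Ĉ = 2.4 + 2·95 = 192.4; e = 191.4 − 192.4 = -1
T=105: Ĉ = 2.4 + 2·105 = 212.4; e = 209.9 − 212.4 = -2.5
T=110: Ĉ = 2.4 + 2·110 = 222.4; e = 223.4 − 222.4 = 1
T=120: Ĉ = 2.4 + 2·120 = 242.4; e = 244.4 − 242.4 = 2
SSE = 1 + 9 + 1 + 0 + 2.25 + 4 + 1 + 6.25 + 1 + 4 = 29.5
s = √(29.5/8) = √3.6875 ≈ 1.92

s = 1.92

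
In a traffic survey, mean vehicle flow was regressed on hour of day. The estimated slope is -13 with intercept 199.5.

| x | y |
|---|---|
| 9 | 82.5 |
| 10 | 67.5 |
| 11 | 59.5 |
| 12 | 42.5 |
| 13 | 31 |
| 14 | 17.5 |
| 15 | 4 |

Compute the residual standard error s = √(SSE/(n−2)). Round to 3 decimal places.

x=9: ŷ = 199.5 − 13·9 = 82.5; e = 82.5 − 82.5 = 0
x=10: ŷ = 199.5 − 13·10 = 69.5; e = 67.5 − 69.5 = -2
x=11: ŷ = 199.5 − 13·11 = 56.5; e = 59.5 − 56.5 = 3
x=12: ŷ = 199.5 − 13·12 = 43.5; e = 42.5 − 43.5 = -1
x=13: ŷ = 199.5 − 13·13 = 30.5; e = 31 − 30.5 = 0.5
x=14: ŷ = 199.5 − 13·14 = 17.5; e = 17.5 − 17.5 = 0
x=15: ŷ = 199.5 − 13·15 = 4.5; e = 4 − 4.5 = -0.5
SSE = 0 + 4 + 9 + 1 + 0.25 + 0 + 0.25 = 14.5
s = √(14.5/5) = √2.9 ≈ 1.703

s = 1.703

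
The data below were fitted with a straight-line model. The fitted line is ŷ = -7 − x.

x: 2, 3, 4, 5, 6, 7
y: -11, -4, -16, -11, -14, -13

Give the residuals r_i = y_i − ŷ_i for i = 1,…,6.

-2, 6, -5, 1, -1, 1

x=2: ŷ = -7 − 2 = -9; r = -11 − (-9) = -2
x=3: ŷ = -7 − 3 = -10; r = -4 − (-10) = 6
x=4: ŷ = -7 − 4 = -11; r = -16 − (-11) = -5
x=5: ŷ = -7 − 5 = -12; r = -11 − (-12) = 1
x=6: ŷ = -7 − 6 = -13; r = -14 − (-13) = -1
x=7: ŷ = -7 − 7 = -14; r = -13 − (-14) = 1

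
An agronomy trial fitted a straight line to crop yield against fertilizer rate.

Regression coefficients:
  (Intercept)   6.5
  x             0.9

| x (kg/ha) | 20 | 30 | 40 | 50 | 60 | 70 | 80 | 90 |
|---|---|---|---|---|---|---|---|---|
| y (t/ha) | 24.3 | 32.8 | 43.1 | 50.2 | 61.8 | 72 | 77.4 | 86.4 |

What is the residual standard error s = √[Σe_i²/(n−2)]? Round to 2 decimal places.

s = 1.47

x=20: ŷ = 6.5 + 0.9·20 = 24.5; e = 24.3 − 24.5 = -0.2
x=30: ŷ = 6.5 + 0.9·30 = 33.5; e = 32.8 − 33.5 = -0.7
x=40: ŷ = 6.5 + 0.9·40 = 42.5; e = 43.1 − 42.5 = 0.6
x=50: ŷ = 6.5 + 0.9·50 = 51.5; e = 50.2 − 51.5 = -1.3
x=60: ŷ = 6.5 + 0.9·60 = 60.5; e = 61.8 − 60.5 = 1.3
x=70: ŷ = 6.5 + 0.9·70 = 69.5; e = 72 − 69.5 = 2.5
x=80: ŷ = 6.5 + 0.9·80 = 78.5; e = 77.4 − 78.5 = -1.1
x=90: ŷ = 6.5 + 0.9·90 = 87.5; e = 86.4 − 87.5 = -1.1
SSE = 0.04 + 0.49 + 0.36 + 1.69 + 1.69 + 6.25 + 1.21 + 1.21 = 12.94
s = √(12.94/6) = √2.15667 ≈ 1.47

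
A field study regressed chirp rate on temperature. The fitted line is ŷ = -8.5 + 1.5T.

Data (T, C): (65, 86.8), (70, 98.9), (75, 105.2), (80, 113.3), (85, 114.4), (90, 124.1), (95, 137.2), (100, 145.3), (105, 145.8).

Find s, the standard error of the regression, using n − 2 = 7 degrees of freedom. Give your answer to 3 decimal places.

T=65: ŷ = -8.5 + 1.5·65 = 89; r = 86.8 − 89 = -2.2
T=70: ŷ = -8.5 + 1.5·70 = 96.5; r = 98.9 − 96.5 = 2.4
T=75: ŷ = -8.5 + 1.5·75 = 104; r = 105.2 − 104 = 1.2
T=80: ŷ = -8.5 + 1.5·80 = 111.5; r = 113.3 − 111.5 = 1.8
T=85: ŷ = -8.5 + 1.5·85 = 119; r = 114.4 − 119 = -4.6
T=90: ŷ = -8.5 + 1.5·90 = 126.5; r = 124.1 − 126.5 = -2.4
T=95: ŷ = -8.5 + 1.5·95 = 134; r = 137.2 − 134 = 3.2
T=100: ŷ = -8.5 + 1.5·100 = 141.5; r = 145.3 − 141.5 = 3.8
T=105: ŷ = -8.5 + 1.5·105 = 149; r = 145.8 − 149 = -3.2
SSE = 4.84 + 5.76 + 1.44 + 3.24 + 21.16 + 5.76 + 10.24 + 14.44 + 10.24 = 77.12
s = √(77.12/7) = √11.0171 ≈ 3.319

s = 3.319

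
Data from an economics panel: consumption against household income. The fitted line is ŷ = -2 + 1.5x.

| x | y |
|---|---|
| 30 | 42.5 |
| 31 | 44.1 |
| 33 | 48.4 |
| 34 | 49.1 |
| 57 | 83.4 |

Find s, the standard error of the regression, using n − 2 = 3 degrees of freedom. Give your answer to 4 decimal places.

s = 0.6429

x=30: ŷ = -2 + 1.5·30 = 43; r = 42.5 − 43 = -0.5
x=31: ŷ = -2 + 1.5·31 = 44.5; r = 44.1 − 44.5 = -0.4
x=33: ŷ = -2 + 1.5·33 = 47.5; r = 48.4 − 47.5 = 0.9
x=34: ŷ = -2 + 1.5·34 = 49; r = 49.1 − 49 = 0.1
x=57: ŷ = -2 + 1.5·57 = 83.5; r = 83.4 − 83.5 = -0.1
SSE = 0.25 + 0.16 + 0.81 + 0.01 + 0.01 = 1.24
s = √(1.24/3) = √0.413333 ≈ 0.6429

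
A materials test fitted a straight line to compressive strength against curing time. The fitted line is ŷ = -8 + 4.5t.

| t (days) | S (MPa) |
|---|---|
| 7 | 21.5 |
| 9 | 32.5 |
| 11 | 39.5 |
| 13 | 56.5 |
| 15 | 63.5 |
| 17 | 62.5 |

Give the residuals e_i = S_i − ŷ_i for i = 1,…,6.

-2, 0, -2, 6, 4, -6

t=7: ŷ = -8 + 4.5·7 = 23.5; e = 21.5 − 23.5 = -2
t=9: ŷ = -8 + 4.5·9 = 32.5; e = 32.5 − 32.5 = 0
t=11: ŷ = -8 + 4.5·11 = 41.5; e = 39.5 − 41.5 = -2
t=13: ŷ = -8 + 4.5·13 = 50.5; e = 56.5 − 50.5 = 6
t=15: ŷ = -8 + 4.5·15 = 59.5; e = 63.5 − 59.5 = 4
t=17: ŷ = -8 + 4.5·17 = 68.5; e = 62.5 − 68.5 = -6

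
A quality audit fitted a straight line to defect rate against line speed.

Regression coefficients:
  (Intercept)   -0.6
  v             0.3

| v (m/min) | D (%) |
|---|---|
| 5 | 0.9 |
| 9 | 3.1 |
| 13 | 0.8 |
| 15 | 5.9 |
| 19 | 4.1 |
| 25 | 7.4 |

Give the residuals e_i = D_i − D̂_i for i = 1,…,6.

0, 1, -2.5, 2, -1, 0.5

v=5: D̂ = -0.6 + 0.3·5 = 0.9; e = 0.9 − 0.9 = 0
v=9: D̂ = -0.6 + 0.3·9 = 2.1; e = 3.1 − 2.1 = 1
v=13: D̂ = -0.6 + 0.3·13 = 3.3; e = 0.8 − 3.3 = -2.5
v=15: D̂ = -0.6 + 0.3·15 = 3.9; e = 5.9 − 3.9 = 2
v=19: D̂ = -0.6 + 0.3·19 = 5.1; e = 4.1 − 5.1 = -1
v=25: D̂ = -0.6 + 0.3·25 = 6.9; e = 7.4 − 6.9 = 0.5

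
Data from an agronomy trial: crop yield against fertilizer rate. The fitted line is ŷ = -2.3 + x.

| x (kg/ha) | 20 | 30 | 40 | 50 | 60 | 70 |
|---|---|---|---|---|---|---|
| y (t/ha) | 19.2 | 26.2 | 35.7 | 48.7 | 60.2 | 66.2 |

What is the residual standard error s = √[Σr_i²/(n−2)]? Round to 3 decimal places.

x=20: ŷ = -2.3 + 20 = 17.7; r = 19.2 − 17.7 = 1.5
x=30: ŷ = -2.3 + 30 = 27.7; r = 26.2 − 27.7 = -1.5
x=40: ŷ = -2.3 + 40 = 37.7; r = 35.7 − 37.7 = -2
x=50: ŷ = -2.3 + 50 = 47.7; r = 48.7 − 47.7 = 1
x=60: ŷ = -2.3 + 60 = 57.7; r = 60.2 − 57.7 = 2.5
x=70: ŷ = -2.3 + 70 = 67.7; r = 66.2 − 67.7 = -1.5
SSE = 2.25 + 2.25 + 4 + 1 + 6.25 + 2.25 = 18
s = √(18/4) = √4.5 ≈ 2.121

s = 2.121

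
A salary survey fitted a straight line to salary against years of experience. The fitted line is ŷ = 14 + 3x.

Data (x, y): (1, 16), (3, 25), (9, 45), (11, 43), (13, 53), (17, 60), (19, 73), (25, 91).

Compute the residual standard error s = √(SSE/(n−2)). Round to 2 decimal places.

s = 3.42

x=1: ŷ = 14 + 3·1 = 17; e = 16 − 17 = -1
x=3: ŷ = 14 + 3·3 = 23; e = 25 − 23 = 2
x=9: ŷ = 14 + 3·9 = 41; e = 45 − 41 = 4
x=11: ŷ = 14 + 3·11 = 47; e = 43 − 47 = -4
x=13: ŷ = 14 + 3·13 = 53; e = 53 − 53 = 0
x=17: ŷ = 14 + 3·17 = 65; e = 60 − 65 = -5
x=19: ŷ = 14 + 3·19 = 71; e = 73 − 71 = 2
x=25: ŷ = 14 + 3·25 = 89; e = 91 − 89 = 2
SSE = 1 + 4 + 16 + 16 + 0 + 25 + 4 + 4 = 70
s = √(70/6) = √11.6667 ≈ 3.42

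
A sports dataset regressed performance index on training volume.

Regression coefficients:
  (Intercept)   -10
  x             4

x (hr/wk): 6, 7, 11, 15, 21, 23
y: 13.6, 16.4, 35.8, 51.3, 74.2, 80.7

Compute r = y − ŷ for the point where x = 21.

ŷ = -10 + 4·21 = 74
r = 74.2 − 74 = 0.2

r = 0.2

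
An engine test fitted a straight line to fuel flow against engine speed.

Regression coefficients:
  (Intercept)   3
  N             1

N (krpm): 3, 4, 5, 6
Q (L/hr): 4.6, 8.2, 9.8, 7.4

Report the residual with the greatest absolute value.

e = 1.8

N=3: ŷ = 3 + 3 = 6; e = 4.6 − 6 = -1.4
N=4: ŷ = 3 + 4 = 7; e = 8.2 − 7 = 1.2
N=5: ŷ = 3 + 5 = 8; e = 9.8 − 8 = 1.8
N=6: ŷ = 3 + 6 = 9; e = 7.4 − 9 = -1.6
Largest |e| is 1.8 at N = 5, residual 1.8.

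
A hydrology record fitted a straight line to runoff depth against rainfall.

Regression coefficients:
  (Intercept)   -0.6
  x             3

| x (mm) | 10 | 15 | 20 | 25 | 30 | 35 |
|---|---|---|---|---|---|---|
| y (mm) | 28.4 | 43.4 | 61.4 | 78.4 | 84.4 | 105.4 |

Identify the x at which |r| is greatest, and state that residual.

x = 30, r = -5

x=10: ŷ = -0.6 + 3·10 = 29.4; r = 28.4 − 29.4 = -1
x=15: ŷ = -0.6 + 3·15 = 44.4; r = 43.4 − 44.4 = -1
x=20: ŷ = -0.6 + 3·20 = 59.4; r = 61.4 − 59.4 = 2
x=25: ŷ = -0.6 + 3·25 = 74.4; r = 78.4 − 74.4 = 4
x=30: ŷ = -0.6 + 3·30 = 89.4; r = 84.4 − 89.4 = -5
x=35: ŷ = -0.6 + 3·35 = 104.4; r = 105.4 − 104.4 = 1
Largest |r| is 5 at x = 30, residual -5.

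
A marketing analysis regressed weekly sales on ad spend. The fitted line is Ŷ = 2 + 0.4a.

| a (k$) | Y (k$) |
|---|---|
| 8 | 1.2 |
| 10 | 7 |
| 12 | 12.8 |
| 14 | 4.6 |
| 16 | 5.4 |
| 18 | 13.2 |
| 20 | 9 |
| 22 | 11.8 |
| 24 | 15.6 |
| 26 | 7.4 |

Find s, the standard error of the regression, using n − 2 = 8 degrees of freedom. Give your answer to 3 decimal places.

s = 4.031

a=8: Ŷ = 2 + 0.4·8 = 5.2; r = 1.2 − 5.2 = -4
a=10: Ŷ = 2 + 0.4·10 = 6; r = 7 − 6 = 1
a=12: Ŷ = 2 + 0.4·12 = 6.8; r = 12.8 − 6.8 = 6
a=14: Ŷ = 2 + 0.4·14 = 7.6; r = 4.6 − 7.6 = -3
a=16: Ŷ = 2 + 0.4·16 = 8.4; r = 5.4 − 8.4 = -3
a=18: Ŷ = 2 + 0.4·18 = 9.2; r = 13.2 − 9.2 = 4
a=20: Ŷ = 2 + 0.4·20 = 10; r = 9 − 10 = -1
a=22: Ŷ = 2 + 0.4·22 = 10.8; r = 11.8 − 10.8 = 1
a=24: Ŷ = 2 + 0.4·24 = 11.6; r = 15.6 − 11.6 = 4
a=26: Ŷ = 2 + 0.4·26 = 12.4; r = 7.4 − 12.4 = -5
SSE = 16 + 1 + 36 + 9 + 9 + 16 + 1 + 1 + 16 + 25 = 130
s = √(130/8) = √16.25 ≈ 4.031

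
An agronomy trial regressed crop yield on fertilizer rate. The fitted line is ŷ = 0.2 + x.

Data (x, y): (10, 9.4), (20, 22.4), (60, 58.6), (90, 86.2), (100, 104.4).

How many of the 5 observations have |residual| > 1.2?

x=10: ŷ = 0.2 + 10 = 10.2; e = 9.4 − 10.2 = -0.8
x=20: ŷ = 0.2 + 20 = 20.2; e = 22.4 − 20.2 = 2.2
x=60: ŷ = 0.2 + 60 = 60.2; e = 58.6 − 60.2 = -1.6
x=90: ŷ = 0.2 + 90 = 90.2; e = 86.2 − 90.2 = -4
x=100: ŷ = 0.2 + 100 = 100.2; e = 104.4 − 100.2 = 4.2
|e| > 1.2: x=20 (|e|=2.2), x=60 (|e|=1.6), x=90 (|e|=4), x=100 (|e|=4.2) → 4

4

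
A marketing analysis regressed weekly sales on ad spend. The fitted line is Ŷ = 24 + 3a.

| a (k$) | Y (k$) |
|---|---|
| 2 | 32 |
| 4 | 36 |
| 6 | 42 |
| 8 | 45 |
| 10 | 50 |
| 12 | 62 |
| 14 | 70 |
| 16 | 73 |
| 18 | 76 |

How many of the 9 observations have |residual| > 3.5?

2

a=2: Ŷ = 24 + 3·2 = 30; r = 32 − 30 = 2
a=4: Ŷ = 24 + 3·4 = 36; r = 36 − 36 = 0
a=6: Ŷ = 24 + 3·6 = 42; r = 42 − 42 = 0
a=8: Ŷ = 24 + 3·8 = 48; r = 45 − 48 = -3
a=10: Ŷ = 24 + 3·10 = 54; r = 50 − 54 = -4
a=12: Ŷ = 24 + 3·12 = 60; r = 62 − 60 = 2
a=14: Ŷ = 24 + 3·14 = 66; r = 70 − 66 = 4
a=16: Ŷ = 24 + 3·16 = 72; r = 73 − 72 = 1
a=18: Ŷ = 24 + 3·18 = 78; r = 76 − 78 = -2
|r| > 3.5: a=10 (|r|=4), a=14 (|r|=4) → 2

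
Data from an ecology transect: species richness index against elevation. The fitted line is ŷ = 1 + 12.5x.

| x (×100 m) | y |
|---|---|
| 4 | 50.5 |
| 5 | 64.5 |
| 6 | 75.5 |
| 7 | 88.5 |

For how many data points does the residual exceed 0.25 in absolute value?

x=4: ŷ = 1 + 12.5·4 = 51; r = 50.5 − 51 = -0.5
x=5: ŷ = 1 + 12.5·5 = 63.5; r = 64.5 − 63.5 = 1
x=6: ŷ = 1 + 12.5·6 = 76; r = 75.5 − 76 = -0.5
x=7: ŷ = 1 + 12.5·7 = 88.5; r = 88.5 − 88.5 = 0
|r| > 0.25: x=4 (|r|=0.5), x=5 (|r|=1), x=6 (|r|=0.5) → 3

3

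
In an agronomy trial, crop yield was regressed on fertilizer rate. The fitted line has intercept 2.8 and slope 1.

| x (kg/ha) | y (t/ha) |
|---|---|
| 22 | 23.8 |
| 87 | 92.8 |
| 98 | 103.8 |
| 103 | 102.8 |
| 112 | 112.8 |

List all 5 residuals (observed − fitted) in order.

x=22: ŷ = 2.8 + 22 = 24.8; e = 23.8 − 24.8 = -1
x=87: ŷ = 2.8 + 87 = 89.8; e = 92.8 − 89.8 = 3
x=98: ŷ = 2.8 + 98 = 100.8; e = 103.8 − 100.8 = 3
x=103: ŷ = 2.8 + 103 = 105.8; e = 102.8 − 105.8 = -3
x=112: ŷ = 2.8 + 112 = 114.8; e = 112.8 − 114.8 = -2

-1, 3, 3, -3, -2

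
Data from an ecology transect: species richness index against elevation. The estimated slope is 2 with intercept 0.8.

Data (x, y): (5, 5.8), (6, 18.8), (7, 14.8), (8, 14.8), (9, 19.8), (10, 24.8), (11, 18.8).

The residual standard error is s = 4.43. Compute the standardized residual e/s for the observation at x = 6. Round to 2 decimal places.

ŷ = 0.8 + 2·6 = 12.8
e = 18.8 − 12.8 = 6
e/s = 6 / 4.43 = 1.35

1.35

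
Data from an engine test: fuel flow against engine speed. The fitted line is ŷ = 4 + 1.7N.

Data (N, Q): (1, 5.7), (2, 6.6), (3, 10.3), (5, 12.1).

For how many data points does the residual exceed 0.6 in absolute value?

N=1: ŷ = 4 + 1.7·1 = 5.7; e = 5.7 − 5.7 = 0
N=2: ŷ = 4 + 1.7·2 = 7.4; e = 6.6 − 7.4 = -0.8
N=3: ŷ = 4 + 1.7·3 = 9.1; e = 10.3 − 9.1 = 1.2
N=5: ŷ = 4 + 1.7·5 = 12.5; e = 12.1 − 12.5 = -0.4
|e| > 0.6: N=2 (|e|=0.8), N=3 (|e|=1.2) → 2

2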